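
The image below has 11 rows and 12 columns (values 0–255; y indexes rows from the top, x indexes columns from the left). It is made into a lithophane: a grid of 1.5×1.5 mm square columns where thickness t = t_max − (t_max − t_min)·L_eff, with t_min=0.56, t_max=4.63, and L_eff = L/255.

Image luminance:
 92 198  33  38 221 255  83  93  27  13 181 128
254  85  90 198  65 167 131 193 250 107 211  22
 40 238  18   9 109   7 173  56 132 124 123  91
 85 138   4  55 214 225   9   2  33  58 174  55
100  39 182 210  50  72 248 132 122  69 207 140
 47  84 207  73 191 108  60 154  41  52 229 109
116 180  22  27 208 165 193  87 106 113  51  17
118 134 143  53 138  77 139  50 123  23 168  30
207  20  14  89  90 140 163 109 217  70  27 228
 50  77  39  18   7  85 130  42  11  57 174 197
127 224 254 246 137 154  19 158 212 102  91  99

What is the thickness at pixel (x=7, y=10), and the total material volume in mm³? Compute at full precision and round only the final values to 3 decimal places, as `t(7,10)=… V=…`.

t(7,10)=2.108 V=843.688

span = t_max - t_min = 4.63 - 0.56 = 4.070
L(7,10) = 158, L_eff = 158/255 = 0.619608
t(7,10) = 4.63 - 4.070·0.619608 = 2.108
Σt over all 11·12 pixels = 4780897/12750 ≈ 374.9723137
V = pitch²·Σt = 1.5²·4780897/12750 = 843.688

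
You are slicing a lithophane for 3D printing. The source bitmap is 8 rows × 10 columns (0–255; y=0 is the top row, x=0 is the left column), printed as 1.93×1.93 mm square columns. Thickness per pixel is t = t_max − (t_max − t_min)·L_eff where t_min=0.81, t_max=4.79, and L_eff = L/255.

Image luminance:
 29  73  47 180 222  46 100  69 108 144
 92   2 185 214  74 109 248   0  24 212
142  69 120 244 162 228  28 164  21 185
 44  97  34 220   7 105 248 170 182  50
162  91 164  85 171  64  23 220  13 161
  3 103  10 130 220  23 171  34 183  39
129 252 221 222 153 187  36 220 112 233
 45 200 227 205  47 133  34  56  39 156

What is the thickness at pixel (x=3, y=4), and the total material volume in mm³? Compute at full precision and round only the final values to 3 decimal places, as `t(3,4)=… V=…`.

span = t_max - t_min = 4.79 - 0.81 = 3.980
L(3,4) = 85, L_eff = 85/255 = 0.333333
t(3,4) = 4.79 - 3.980·0.333333 = 3.463
Σt over all 8·10 pixels = 39473/170 ≈ 232.1941176
V = pitch²·Σt = 1.93²·39473/170 = 864.900

t(3,4)=3.463 V=864.900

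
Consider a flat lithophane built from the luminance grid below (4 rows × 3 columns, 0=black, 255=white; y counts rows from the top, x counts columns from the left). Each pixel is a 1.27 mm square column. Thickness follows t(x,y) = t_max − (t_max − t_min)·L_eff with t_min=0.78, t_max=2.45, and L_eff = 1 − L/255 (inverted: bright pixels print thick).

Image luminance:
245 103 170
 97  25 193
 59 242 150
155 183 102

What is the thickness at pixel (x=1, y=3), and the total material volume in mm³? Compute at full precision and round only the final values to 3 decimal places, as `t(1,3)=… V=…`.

span = t_max - t_min = 2.45 - 0.78 = 1.670
L(1,3) = 183, L_eff = 1 - 183/255 = 0.282353 (inverted)
t(1,3) = 2.45 - 1.670·0.282353 = 1.978
Σt over all 4·3 pixels = 131647/6375 ≈ 20.6505098
V = pitch²·Σt = 1.27²·131647/6375 = 33.307

t(1,3)=1.978 V=33.307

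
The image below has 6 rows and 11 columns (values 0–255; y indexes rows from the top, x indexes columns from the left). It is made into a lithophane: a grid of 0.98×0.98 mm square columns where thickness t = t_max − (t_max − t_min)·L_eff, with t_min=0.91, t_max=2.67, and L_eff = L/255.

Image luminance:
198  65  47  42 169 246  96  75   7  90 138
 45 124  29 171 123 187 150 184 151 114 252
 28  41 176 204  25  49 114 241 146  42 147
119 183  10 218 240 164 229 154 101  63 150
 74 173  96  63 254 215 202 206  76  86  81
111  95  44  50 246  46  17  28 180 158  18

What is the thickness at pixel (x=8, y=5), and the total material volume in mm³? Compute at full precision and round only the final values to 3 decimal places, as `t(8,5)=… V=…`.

t(8,5)=1.428 V=115.775

span = t_max - t_min = 2.67 - 0.91 = 1.760
L(8,5) = 180, L_eff = 180/255 = 0.705882
t(8,5) = 2.67 - 1.760·0.705882 = 1.428
Σt over all 6·11 pixels = 1536997/12750 ≈ 120.5487843
V = pitch²·Σt = 0.98²·1536997/12750 = 115.775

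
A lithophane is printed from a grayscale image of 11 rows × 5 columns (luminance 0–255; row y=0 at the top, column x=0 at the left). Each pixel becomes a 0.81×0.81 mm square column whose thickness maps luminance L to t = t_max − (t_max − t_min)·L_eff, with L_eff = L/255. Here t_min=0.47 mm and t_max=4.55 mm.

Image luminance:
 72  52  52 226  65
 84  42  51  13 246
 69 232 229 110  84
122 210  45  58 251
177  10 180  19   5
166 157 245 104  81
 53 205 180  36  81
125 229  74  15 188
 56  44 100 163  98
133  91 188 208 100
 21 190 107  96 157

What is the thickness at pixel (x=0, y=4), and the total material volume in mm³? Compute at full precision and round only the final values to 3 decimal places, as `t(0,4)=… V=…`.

span = t_max - t_min = 4.55 - 0.47 = 4.080
L(0,4) = 177, L_eff = 177/255 = 0.694118
t(0,4) = 4.55 - 4.080·0.694118 = 1.718
Σt over all 11·5 pixels = 147.93
V = pitch²·Σt = 0.81²·147.93 = 97.057

t(0,4)=1.718 V=97.057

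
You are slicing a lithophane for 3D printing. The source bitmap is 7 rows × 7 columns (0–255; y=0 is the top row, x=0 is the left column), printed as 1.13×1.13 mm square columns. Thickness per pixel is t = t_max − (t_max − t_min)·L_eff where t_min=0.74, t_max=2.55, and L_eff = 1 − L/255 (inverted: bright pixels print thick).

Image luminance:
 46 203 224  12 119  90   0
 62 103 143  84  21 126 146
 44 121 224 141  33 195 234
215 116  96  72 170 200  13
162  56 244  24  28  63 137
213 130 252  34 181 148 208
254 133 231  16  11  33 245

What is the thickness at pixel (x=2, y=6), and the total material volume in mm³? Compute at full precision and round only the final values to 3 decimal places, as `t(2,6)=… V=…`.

t(2,6)=2.380 V=101.189

span = t_max - t_min = 2.55 - 0.74 = 1.810
L(2,6) = 231, L_eff = 1 - 231/255 = 0.094118 (inverted)
t(2,6) = 2.55 - 1.810·0.094118 = 2.380
Σt over all 7·7 pixels = 1010383/12750 ≈ 79.2457255
V = pitch²·Σt = 1.13²·1010383/12750 = 101.189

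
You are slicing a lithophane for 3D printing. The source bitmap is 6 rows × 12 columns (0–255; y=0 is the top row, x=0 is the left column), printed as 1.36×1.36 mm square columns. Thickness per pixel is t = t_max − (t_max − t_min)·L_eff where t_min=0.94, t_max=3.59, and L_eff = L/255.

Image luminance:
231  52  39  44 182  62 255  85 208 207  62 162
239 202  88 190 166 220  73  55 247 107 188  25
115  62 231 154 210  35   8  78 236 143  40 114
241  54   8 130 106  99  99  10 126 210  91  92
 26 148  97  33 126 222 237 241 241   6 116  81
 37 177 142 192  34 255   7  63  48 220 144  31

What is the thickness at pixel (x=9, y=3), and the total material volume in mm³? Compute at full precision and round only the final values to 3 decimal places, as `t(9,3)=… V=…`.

t(9,3)=1.408 V=304.997

span = t_max - t_min = 3.59 - 0.94 = 2.650
L(9,3) = 210, L_eff = 210/255 = 0.823529
t(9,3) = 3.59 - 2.650·0.823529 = 1.408
Σt over all 6·12 pixels = 840983/5100 ≈ 164.8986275
V = pitch²·Σt = 1.36²·840983/5100 = 304.997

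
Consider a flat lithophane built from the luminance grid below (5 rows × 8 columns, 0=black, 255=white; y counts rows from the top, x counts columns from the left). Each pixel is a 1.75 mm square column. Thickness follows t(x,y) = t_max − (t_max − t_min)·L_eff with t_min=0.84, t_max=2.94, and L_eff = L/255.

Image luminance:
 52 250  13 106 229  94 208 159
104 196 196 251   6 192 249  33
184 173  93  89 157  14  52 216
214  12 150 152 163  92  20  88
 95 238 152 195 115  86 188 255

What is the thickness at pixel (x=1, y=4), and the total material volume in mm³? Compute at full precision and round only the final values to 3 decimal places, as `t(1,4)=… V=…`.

t(1,4)=0.980 V=220.655

span = t_max - t_min = 2.94 - 0.84 = 2.100
L(1,4) = 238, L_eff = 238/255 = 0.933333
t(1,4) = 2.94 - 2.100·0.933333 = 0.980
Σt over all 5·8 pixels = 61243/850 ≈ 72.0505882
V = pitch²·Σt = 1.75²·61243/850 = 220.655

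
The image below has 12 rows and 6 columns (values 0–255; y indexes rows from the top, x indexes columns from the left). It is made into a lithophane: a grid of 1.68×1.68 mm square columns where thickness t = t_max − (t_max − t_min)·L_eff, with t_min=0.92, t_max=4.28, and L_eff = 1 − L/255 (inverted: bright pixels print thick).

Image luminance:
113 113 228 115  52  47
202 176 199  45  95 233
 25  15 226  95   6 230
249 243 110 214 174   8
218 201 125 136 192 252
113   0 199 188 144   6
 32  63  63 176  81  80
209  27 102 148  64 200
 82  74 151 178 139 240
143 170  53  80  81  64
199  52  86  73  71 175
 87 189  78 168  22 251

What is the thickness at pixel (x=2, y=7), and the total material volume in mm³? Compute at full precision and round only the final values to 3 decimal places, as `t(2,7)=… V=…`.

span = t_max - t_min = 4.28 - 0.92 = 3.360
L(2,7) = 102, L_eff = 1 - 102/255 = 0.600000 (inverted)
t(2,7) = 4.28 - 3.360·0.600000 = 2.264
Σt over all 12·6 pixels = 396624/2125 ≈ 186.6465882
V = pitch²·Σt = 1.68²·396624/2125 = 526.791

t(2,7)=2.264 V=526.791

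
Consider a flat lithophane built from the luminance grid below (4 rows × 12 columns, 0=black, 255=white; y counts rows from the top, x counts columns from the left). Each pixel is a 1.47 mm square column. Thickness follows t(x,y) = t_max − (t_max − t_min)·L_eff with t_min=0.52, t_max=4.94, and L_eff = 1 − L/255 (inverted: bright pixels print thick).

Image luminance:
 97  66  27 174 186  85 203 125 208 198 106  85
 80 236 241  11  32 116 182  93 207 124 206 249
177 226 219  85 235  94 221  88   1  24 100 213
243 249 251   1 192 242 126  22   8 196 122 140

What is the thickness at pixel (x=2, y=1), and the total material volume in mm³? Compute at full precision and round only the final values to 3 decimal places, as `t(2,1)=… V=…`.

span = t_max - t_min = 4.94 - 0.52 = 4.420
L(2,1) = 241, L_eff = 1 - 241/255 = 0.054902 (inverted)
t(2,1) = 4.94 - 4.420·0.054902 = 4.697
Σt over all 4·12 pixels = 53638/375 ≈ 143.0346667
V = pitch²·Σt = 1.47²·53638/375 = 309.084

t(2,1)=4.697 V=309.084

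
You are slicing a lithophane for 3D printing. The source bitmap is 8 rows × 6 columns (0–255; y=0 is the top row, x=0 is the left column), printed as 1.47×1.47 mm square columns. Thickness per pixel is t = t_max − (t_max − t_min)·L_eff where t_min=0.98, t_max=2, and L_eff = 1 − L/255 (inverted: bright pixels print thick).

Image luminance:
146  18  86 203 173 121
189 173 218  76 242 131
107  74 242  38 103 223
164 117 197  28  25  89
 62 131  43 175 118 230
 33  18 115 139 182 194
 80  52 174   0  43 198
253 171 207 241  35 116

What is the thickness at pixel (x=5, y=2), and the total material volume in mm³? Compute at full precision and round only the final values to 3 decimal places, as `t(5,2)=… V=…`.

t(5,2)=1.872 V=155.179

span = t_max - t_min = 2 - 0.98 = 1.020
L(5,2) = 223, L_eff = 1 - 223/255 = 0.125490 (inverted)
t(5,2) = 2 - 1.020·0.125490 = 1.872
Σt over all 8·6 pixels = 71.812
V = pitch²·Σt = 1.47²·71.812 = 155.179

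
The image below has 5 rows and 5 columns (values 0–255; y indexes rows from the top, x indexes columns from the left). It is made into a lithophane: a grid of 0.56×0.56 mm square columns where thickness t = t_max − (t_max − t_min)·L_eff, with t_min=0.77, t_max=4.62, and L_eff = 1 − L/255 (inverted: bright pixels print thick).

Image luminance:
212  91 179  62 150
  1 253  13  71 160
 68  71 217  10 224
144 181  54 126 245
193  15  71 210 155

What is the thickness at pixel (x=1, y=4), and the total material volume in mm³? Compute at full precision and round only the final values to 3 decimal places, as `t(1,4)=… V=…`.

t(1,4)=0.996 V=21.074

span = t_max - t_min = 4.62 - 0.77 = 3.850
L(1,4) = 15, L_eff = 1 - 15/255 = 0.941176 (inverted)
t(1,4) = 4.62 - 3.850·0.941176 = 0.996
Σt over all 5·5 pixels = 342727/5100 ≈ 67.2013725
V = pitch²·Σt = 0.56²·342727/5100 = 21.074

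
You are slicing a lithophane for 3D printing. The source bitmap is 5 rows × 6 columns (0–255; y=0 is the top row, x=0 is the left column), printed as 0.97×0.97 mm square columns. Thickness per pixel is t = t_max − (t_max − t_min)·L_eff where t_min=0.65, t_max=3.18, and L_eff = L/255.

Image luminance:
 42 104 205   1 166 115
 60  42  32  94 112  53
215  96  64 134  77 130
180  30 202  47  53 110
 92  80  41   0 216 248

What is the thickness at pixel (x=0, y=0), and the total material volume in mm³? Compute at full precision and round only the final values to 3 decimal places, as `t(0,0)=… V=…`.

span = t_max - t_min = 3.18 - 0.65 = 2.530
L(0,0) = 42, L_eff = 42/255 = 0.164706
t(0,0) = 3.18 - 2.530·0.164706 = 2.763
Σt over all 5·6 pixels = 1663327/25500 ≈ 65.2285098
V = pitch²·Σt = 0.97²·1663327/25500 = 61.374

t(0,0)=2.763 V=61.374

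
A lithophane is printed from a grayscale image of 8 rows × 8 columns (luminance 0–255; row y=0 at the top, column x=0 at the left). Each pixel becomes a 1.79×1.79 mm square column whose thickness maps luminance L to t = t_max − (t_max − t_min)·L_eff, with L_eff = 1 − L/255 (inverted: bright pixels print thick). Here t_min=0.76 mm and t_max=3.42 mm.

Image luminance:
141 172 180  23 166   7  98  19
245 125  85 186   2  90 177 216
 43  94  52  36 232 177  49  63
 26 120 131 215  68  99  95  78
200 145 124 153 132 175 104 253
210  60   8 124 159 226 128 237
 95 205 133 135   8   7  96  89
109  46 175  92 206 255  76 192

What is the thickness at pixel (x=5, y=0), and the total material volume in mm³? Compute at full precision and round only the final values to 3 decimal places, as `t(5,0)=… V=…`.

t(5,0)=0.833 V=418.787

span = t_max - t_min = 3.42 - 0.76 = 2.660
L(5,0) = 7, L_eff = 1 - 7/255 = 0.972549 (inverted)
t(5,0) = 3.42 - 2.660·0.972549 = 0.833
Σt over all 8·8 pixels = 1666471/12750 ≈ 130.7036078
V = pitch²·Σt = 1.79²·1666471/12750 = 418.787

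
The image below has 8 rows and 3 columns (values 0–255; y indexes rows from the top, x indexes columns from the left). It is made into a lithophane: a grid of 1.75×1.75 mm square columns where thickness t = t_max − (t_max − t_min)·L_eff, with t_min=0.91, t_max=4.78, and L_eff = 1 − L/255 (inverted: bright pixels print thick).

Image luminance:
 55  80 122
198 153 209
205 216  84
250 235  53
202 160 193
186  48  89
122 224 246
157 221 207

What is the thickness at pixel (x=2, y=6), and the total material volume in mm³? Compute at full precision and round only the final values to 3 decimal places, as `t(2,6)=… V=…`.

t(2,6)=4.643 V=248.846

span = t_max - t_min = 4.78 - 0.91 = 3.870
L(2,6) = 246, L_eff = 1 - 246/255 = 0.035294 (inverted)
t(2,6) = 4.78 - 3.870·0.035294 = 4.643
Σt over all 8·3 pixels = 27627/340 ≈ 81.2558824
V = pitch²·Σt = 1.75²·27627/340 = 248.846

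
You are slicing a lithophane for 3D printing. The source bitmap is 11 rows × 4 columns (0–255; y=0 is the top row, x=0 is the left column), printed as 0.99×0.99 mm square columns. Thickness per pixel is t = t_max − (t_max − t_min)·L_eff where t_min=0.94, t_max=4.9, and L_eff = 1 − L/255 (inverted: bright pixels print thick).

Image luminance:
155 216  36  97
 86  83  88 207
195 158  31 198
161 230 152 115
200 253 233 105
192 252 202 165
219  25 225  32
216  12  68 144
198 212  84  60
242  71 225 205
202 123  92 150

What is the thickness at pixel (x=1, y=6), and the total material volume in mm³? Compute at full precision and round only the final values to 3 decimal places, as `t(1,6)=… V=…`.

span = t_max - t_min = 4.9 - 0.94 = 3.960
L(1,6) = 25, L_eff = 1 - 25/255 = 0.901961 (inverted)
t(1,6) = 4.9 - 3.960·0.901961 = 1.328
Σt over all 11·4 pixels = 61237/425 ≈ 144.0870588
V = pitch²·Σt = 0.99²·61237/425 = 141.220

t(1,6)=1.328 V=141.220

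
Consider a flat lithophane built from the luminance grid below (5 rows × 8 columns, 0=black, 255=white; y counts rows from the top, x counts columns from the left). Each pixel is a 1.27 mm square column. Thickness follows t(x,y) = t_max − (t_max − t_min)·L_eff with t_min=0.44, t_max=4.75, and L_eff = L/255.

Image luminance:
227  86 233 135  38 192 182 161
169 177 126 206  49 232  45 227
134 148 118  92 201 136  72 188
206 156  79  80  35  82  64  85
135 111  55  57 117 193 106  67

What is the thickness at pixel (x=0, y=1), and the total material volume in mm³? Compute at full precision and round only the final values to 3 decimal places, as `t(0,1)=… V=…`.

t(0,1)=1.894 V=164.638

span = t_max - t_min = 4.75 - 0.44 = 4.310
L(0,1) = 169, L_eff = 169/255 = 0.662745
t(0,1) = 4.75 - 4.310·0.662745 = 1.894
Σt over all 5·8 pixels = 102.076
V = pitch²·Σt = 1.27²·102.076 = 164.638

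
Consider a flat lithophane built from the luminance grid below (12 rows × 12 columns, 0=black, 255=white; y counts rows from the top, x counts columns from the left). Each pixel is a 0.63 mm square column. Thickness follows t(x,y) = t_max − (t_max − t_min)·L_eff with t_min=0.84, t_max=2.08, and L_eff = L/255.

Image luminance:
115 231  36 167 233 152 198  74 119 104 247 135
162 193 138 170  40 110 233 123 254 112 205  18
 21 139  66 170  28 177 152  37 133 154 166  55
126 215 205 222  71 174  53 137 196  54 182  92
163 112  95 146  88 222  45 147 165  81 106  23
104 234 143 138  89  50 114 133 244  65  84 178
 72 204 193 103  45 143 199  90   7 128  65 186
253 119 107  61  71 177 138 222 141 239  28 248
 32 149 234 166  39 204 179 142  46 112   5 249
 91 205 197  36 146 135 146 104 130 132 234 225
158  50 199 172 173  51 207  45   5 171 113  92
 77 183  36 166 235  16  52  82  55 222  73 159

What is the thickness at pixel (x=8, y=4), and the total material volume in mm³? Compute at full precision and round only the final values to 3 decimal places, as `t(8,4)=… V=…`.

t(8,4)=1.278 V=82.340

span = t_max - t_min = 2.08 - 0.84 = 1.240
L(8,4) = 165, L_eff = 165/255 = 0.647059
t(8,4) = 2.08 - 1.240·0.647059 = 1.278
Σt over all 12·12 pixels = 1322548/6375 ≈ 207.4585098
V = pitch²·Σt = 0.63²·1322548/6375 = 82.340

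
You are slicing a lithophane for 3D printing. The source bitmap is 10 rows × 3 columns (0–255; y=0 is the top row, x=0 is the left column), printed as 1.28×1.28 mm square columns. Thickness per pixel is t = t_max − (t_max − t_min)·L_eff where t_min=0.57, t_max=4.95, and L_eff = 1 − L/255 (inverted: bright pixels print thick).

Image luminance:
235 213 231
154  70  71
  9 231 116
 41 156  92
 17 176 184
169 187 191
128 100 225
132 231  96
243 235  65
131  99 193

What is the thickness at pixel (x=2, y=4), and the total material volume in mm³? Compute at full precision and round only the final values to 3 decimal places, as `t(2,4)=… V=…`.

span = t_max - t_min = 4.95 - 0.57 = 4.380
L(2,4) = 184, L_eff = 1 - 184/255 = 0.278431 (inverted)
t(2,4) = 4.95 - 4.380·0.278431 = 3.730
Σt over all 10·3 pixels = 197704/2125 ≈ 93.0371765
V = pitch²·Σt = 1.28²·197704/2125 = 152.432

t(2,4)=3.730 V=152.432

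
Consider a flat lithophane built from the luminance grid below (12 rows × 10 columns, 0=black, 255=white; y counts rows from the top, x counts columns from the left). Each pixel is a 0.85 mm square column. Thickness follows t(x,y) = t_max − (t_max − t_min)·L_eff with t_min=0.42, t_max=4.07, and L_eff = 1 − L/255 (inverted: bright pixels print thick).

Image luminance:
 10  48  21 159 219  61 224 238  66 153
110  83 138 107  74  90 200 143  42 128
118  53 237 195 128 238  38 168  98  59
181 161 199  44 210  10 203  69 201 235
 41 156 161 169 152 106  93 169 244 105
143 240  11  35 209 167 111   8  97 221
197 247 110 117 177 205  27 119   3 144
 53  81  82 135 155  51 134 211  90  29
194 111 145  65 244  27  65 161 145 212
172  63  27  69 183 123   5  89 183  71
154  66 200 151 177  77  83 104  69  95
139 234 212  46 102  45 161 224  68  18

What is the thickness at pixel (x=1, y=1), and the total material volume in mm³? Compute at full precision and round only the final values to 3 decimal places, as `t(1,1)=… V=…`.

t(1,1)=1.608 V=190.950

span = t_max - t_min = 4.07 - 0.42 = 3.650
L(1,1) = 83, L_eff = 1 - 83/255 = 0.674510 (inverted)
t(1,1) = 4.07 - 3.650·0.674510 = 1.608
Σt over all 12·10 pixels = 264.29
V = pitch²·Σt = 0.85²·264.29 = 190.950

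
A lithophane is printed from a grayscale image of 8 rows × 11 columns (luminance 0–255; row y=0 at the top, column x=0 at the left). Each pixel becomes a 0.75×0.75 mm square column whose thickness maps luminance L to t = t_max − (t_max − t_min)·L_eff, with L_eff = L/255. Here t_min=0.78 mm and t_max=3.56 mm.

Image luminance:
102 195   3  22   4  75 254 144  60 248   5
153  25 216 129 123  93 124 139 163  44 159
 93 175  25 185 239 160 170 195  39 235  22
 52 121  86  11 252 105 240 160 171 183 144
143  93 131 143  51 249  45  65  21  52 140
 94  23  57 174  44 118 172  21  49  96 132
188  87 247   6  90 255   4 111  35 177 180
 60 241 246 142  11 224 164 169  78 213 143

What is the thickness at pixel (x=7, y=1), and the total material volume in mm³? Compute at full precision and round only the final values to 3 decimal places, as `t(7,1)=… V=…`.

span = t_max - t_min = 3.56 - 0.78 = 2.780
L(7,1) = 139, L_eff = 139/255 = 0.545098
t(7,1) = 3.56 - 2.780·0.545098 = 2.045
Σt over all 8·11 pixels = 147251/750 ≈ 196.3346667
V = pitch²·Σt = 0.75²·147251/750 = 110.438

t(7,1)=2.045 V=110.438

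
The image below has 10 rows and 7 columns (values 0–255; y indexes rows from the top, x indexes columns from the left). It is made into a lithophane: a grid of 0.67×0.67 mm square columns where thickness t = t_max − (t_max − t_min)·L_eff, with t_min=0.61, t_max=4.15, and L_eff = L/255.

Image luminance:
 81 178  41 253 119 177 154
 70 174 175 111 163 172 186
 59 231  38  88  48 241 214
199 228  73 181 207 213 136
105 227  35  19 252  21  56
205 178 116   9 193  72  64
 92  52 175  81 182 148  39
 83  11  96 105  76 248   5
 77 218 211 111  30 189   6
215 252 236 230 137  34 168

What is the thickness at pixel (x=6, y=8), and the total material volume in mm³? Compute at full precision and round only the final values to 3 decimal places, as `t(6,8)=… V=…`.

span = t_max - t_min = 4.15 - 0.61 = 3.540
L(6,8) = 6, L_eff = 6/255 = 0.023529
t(6,8) = 4.15 - 3.540·0.023529 = 4.067
Σt over all 10·7 pixels = 343877/2125 ≈ 161.8244706
V = pitch²·Σt = 0.67²·343877/2125 = 72.643

t(6,8)=4.067 V=72.643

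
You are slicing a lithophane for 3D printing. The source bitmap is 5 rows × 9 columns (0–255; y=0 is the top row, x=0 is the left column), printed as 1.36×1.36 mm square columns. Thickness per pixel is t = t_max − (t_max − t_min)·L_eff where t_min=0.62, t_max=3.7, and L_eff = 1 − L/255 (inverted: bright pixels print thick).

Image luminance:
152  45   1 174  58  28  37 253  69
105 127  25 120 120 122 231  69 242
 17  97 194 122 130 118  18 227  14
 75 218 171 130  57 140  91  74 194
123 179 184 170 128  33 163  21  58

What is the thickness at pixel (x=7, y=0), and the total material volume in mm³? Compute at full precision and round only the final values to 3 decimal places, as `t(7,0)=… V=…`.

t(7,0)=3.676 V=166.075

span = t_max - t_min = 3.7 - 0.62 = 3.080
L(7,0) = 253, L_eff = 1 - 253/255 = 0.007843 (inverted)
t(7,0) = 3.7 - 3.080·0.007843 = 3.676
Σt over all 5·9 pixels = 381607/4250 ≈ 89.7898824
V = pitch²·Σt = 1.36²·381607/4250 = 166.075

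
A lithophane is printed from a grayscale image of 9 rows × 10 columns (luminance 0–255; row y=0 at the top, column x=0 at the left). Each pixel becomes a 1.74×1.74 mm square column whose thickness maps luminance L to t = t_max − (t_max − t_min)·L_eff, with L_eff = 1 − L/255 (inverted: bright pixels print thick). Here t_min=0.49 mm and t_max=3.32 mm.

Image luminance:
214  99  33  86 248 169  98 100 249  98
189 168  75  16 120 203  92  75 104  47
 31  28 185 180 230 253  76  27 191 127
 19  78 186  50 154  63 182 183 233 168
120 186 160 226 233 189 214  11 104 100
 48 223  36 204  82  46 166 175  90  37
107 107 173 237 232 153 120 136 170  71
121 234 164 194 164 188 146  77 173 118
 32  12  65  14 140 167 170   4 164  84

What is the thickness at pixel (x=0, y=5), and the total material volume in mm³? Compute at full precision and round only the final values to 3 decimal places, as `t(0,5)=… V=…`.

t(0,5)=1.023 V=527.113

span = t_max - t_min = 3.32 - 0.49 = 2.830
L(0,5) = 48, L_eff = 1 - 48/255 = 0.811765 (inverted)
t(0,5) = 3.32 - 2.830·0.811765 = 1.023
Σt over all 9·10 pixels = 1109903/6375 ≈ 174.1024314
V = pitch²·Σt = 1.74²·1109903/6375 = 527.113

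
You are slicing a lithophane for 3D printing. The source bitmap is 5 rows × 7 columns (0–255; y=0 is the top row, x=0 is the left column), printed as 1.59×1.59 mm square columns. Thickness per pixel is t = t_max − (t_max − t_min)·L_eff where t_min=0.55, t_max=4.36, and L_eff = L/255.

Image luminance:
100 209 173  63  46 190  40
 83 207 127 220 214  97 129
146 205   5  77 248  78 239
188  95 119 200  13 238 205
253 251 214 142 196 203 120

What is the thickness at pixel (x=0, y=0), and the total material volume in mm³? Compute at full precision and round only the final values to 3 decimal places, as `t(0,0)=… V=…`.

span = t_max - t_min = 4.36 - 0.55 = 3.810
L(0,0) = 100, L_eff = 100/255 = 0.392157
t(0,0) = 4.36 - 3.810·0.392157 = 2.866
Σt over all 5·7 pixels = 619809/8500 ≈ 72.9187059
V = pitch²·Σt = 1.59²·619809/8500 = 184.346

t(0,0)=2.866 V=184.346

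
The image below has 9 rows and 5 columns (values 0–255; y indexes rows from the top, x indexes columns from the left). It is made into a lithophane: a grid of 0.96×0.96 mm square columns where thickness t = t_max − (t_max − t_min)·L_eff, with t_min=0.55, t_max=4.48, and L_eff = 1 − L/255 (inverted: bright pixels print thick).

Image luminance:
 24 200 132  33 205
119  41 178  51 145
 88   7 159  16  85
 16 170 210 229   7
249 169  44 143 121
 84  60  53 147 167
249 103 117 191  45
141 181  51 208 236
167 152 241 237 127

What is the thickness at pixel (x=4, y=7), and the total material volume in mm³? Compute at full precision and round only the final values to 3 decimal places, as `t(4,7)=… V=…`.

span = t_max - t_min = 4.48 - 0.55 = 3.930
L(4,7) = 236, L_eff = 1 - 236/255 = 0.074510 (inverted)
t(4,7) = 4.48 - 3.930·0.074510 = 4.187
Σt over all 9·5 pixels = 969913/8500 ≈ 114.1074118
V = pitch²·Σt = 0.96²·969913/8500 = 105.161

t(4,7)=4.187 V=105.161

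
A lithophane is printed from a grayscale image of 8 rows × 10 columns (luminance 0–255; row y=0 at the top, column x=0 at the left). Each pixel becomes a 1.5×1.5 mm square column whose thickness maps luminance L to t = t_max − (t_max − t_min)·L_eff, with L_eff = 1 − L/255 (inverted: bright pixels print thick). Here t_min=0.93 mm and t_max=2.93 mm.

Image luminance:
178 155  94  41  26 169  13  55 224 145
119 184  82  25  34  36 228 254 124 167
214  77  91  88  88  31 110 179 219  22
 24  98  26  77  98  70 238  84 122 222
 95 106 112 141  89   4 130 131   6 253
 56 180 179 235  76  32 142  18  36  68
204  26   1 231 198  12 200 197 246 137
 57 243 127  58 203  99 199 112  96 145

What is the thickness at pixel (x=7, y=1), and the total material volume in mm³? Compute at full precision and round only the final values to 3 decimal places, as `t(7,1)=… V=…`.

span = t_max - t_min = 2.93 - 0.93 = 2.000
L(7,1) = 254, L_eff = 1 - 254/255 = 0.003922 (inverted)
t(7,1) = 2.93 - 2.000·0.003922 = 2.922
Σt over all 8·10 pixels = 12598/85 ≈ 148.2117647
V = pitch²·Σt = 1.5²·12598/85 = 333.476

t(7,1)=2.922 V=333.476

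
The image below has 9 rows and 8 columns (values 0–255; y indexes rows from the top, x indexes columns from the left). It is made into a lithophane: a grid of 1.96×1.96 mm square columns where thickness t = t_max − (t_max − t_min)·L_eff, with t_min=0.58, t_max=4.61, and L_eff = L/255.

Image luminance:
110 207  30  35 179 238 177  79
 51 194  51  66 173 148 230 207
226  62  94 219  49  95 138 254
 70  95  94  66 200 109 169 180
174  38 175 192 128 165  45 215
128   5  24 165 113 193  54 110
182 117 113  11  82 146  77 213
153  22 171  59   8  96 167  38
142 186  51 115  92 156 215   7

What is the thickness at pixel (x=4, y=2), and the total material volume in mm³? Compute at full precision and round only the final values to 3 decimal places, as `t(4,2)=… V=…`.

span = t_max - t_min = 4.61 - 0.58 = 4.030
L(4,2) = 49, L_eff = 49/255 = 0.192157
t(4,2) = 4.61 - 4.030·0.192157 = 3.836
Σt over all 9·8 pixels = 817041/4250 ≈ 192.2449412
V = pitch²·Σt = 1.96²·817041/4250 = 738.528

t(4,2)=3.836 V=738.528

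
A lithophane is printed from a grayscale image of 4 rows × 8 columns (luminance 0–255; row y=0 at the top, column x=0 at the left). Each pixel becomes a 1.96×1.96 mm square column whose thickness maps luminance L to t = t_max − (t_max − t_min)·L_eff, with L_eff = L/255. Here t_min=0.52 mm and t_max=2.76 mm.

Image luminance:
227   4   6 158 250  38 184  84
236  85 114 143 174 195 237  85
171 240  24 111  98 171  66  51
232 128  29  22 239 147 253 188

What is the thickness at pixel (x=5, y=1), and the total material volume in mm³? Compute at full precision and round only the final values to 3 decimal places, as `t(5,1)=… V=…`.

span = t_max - t_min = 2.76 - 0.52 = 2.240
L(5,1) = 195, L_eff = 195/255 = 0.764706
t(5,1) = 2.76 - 2.240·0.764706 = 1.047
Σt over all 4·8 pixels = 12688/255 ≈ 49.7568627
V = pitch²·Σt = 1.96²·12688/255 = 191.146

t(5,1)=1.047 V=191.146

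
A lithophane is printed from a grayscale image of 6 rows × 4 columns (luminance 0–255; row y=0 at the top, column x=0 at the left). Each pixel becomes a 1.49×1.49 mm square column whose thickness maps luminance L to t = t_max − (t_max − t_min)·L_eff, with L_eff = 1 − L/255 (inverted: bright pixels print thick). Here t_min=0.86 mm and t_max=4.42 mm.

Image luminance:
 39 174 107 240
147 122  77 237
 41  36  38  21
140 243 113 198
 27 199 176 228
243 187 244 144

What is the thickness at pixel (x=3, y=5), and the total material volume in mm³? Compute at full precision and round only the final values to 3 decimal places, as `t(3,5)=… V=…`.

span = t_max - t_min = 4.42 - 0.86 = 3.560
L(3,5) = 144, L_eff = 1 - 144/255 = 0.435294 (inverted)
t(3,5) = 4.42 - 3.560·0.435294 = 2.870
Σt over all 6·4 pixels = 436049/6375 ≈ 68.3998431
V = pitch²·Σt = 1.49²·436049/6375 = 151.854

t(3,5)=2.870 V=151.854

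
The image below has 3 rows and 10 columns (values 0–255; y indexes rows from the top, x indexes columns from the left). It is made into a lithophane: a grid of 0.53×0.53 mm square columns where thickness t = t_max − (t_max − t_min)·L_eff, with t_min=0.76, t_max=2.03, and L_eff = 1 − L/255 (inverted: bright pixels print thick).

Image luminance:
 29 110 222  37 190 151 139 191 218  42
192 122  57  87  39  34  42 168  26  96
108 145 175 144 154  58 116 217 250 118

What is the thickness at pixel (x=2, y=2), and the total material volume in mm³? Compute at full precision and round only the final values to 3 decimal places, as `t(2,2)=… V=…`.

t(2,2)=1.632 V=11.549

span = t_max - t_min = 2.03 - 0.76 = 1.270
L(2,2) = 175, L_eff = 1 - 175/255 = 0.313725 (inverted)
t(2,2) = 2.03 - 1.270·0.313725 = 1.632
Σt over all 3·10 pixels = 1048379/25500 ≈ 41.1129020
V = pitch²·Σt = 0.53²·1048379/25500 = 11.549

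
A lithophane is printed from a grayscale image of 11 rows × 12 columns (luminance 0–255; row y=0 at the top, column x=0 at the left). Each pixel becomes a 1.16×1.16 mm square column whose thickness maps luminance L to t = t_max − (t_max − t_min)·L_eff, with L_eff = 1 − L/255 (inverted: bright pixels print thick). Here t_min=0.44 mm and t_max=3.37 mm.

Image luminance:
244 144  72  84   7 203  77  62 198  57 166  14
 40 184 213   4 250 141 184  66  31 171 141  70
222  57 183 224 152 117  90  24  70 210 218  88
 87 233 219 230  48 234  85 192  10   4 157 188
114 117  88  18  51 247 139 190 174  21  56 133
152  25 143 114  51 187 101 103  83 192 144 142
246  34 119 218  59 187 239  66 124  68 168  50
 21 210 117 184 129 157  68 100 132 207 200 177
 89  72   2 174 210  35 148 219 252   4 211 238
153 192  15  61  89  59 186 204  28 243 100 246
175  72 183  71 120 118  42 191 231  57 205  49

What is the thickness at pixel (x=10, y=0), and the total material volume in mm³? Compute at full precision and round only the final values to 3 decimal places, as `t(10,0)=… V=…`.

t(10,0)=2.347 V=340.591

span = t_max - t_min = 3.37 - 0.44 = 2.930
L(10,0) = 166, L_eff = 1 - 166/255 = 0.349020 (inverted)
t(10,0) = 3.37 - 2.930·0.349020 = 2.347
Σt over all 11·12 pixels = 1075737/4250 ≈ 253.1145882
V = pitch²·Σt = 1.16²·1075737/4250 = 340.591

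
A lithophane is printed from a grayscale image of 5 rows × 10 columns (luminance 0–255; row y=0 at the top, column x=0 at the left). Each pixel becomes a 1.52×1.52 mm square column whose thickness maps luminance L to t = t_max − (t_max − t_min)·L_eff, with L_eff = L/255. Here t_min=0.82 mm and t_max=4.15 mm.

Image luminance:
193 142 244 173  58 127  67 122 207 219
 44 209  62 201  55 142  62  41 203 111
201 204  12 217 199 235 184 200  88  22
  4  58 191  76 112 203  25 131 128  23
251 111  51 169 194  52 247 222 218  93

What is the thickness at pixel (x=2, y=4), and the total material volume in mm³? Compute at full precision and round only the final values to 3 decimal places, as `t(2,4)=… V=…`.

t(2,4)=3.484 V=274.154

span = t_max - t_min = 4.15 - 0.82 = 3.330
L(2,4) = 51, L_eff = 51/255 = 0.200000
t(2,4) = 4.15 - 3.330·0.200000 = 3.484
Σt over all 5·10 pixels = 1008617/8500 ≈ 118.6608235
V = pitch²·Σt = 1.52²·1008617/8500 = 274.154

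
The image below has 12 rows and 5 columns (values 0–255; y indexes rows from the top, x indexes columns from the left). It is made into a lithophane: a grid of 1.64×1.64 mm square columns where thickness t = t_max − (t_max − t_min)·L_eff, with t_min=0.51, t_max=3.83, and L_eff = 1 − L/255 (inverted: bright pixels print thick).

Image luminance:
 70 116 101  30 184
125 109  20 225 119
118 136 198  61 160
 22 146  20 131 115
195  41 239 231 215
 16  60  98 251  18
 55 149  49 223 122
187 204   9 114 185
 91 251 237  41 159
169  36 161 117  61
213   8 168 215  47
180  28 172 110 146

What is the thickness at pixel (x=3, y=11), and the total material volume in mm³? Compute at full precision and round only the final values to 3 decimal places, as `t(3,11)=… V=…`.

span = t_max - t_min = 3.83 - 0.51 = 3.320
L(3,11) = 110, L_eff = 1 - 110/255 = 0.568627 (inverted)
t(3,11) = 3.83 - 3.320·0.568627 = 1.942
Σt over all 12·5 pixels = 815666/6375 ≈ 127.9476078
V = pitch²·Σt = 1.64²·815666/6375 = 344.128

t(3,11)=1.942 V=344.128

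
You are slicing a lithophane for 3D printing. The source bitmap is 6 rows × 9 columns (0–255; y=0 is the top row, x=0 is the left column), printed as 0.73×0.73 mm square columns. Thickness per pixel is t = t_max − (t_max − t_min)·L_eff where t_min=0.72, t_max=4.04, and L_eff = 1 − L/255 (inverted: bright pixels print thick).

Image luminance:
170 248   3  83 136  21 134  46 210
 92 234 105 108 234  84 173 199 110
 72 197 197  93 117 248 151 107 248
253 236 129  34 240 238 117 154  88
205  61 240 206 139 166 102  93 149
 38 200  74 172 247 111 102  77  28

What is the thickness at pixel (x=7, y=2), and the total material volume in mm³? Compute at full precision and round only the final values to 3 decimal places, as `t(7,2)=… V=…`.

span = t_max - t_min = 4.04 - 0.72 = 3.320
L(7,2) = 107, L_eff = 1 - 107/255 = 0.580392 (inverted)
t(7,2) = 4.04 - 3.320·0.580392 = 2.113
Σt over all 6·9 pixels = 296179/2125 ≈ 139.3783529
V = pitch²·Σt = 0.73²·296179/2125 = 74.275

t(7,2)=2.113 V=74.275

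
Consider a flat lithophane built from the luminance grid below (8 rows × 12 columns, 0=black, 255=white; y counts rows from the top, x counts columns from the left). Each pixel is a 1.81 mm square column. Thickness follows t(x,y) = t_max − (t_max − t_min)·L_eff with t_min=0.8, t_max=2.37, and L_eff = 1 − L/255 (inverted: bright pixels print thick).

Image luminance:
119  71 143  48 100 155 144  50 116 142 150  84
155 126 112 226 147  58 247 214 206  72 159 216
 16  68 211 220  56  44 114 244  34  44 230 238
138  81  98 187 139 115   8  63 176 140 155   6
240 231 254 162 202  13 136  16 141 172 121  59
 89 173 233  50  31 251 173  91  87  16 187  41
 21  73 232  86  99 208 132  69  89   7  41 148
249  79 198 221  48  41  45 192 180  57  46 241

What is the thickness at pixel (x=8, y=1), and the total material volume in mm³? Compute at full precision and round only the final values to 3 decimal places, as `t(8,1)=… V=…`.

t(8,1)=2.068 V=494.780

span = t_max - t_min = 2.37 - 0.8 = 1.570
L(8,1) = 206, L_eff = 1 - 206/255 = 0.192157 (inverted)
t(8,1) = 2.37 - 1.570·0.192157 = 2.068
Σt over all 8·12 pixels = 962798/6375 ≈ 151.0271373
V = pitch²·Σt = 1.81²·962798/6375 = 494.780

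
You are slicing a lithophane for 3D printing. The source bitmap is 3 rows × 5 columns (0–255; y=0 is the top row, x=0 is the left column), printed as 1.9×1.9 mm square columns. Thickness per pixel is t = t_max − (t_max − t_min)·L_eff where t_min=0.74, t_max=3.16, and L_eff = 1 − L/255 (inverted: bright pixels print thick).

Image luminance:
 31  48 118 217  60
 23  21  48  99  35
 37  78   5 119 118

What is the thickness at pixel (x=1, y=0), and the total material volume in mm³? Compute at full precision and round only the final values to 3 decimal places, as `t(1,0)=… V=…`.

t(1,0)=1.196 V=76.283

span = t_max - t_min = 3.16 - 0.74 = 2.420
L(1,0) = 48, L_eff = 1 - 48/255 = 0.811765 (inverted)
t(1,0) = 3.16 - 2.420·0.811765 = 1.196
Σt over all 3·5 pixels = 134711/6375 ≈ 21.1311373
V = pitch²·Σt = 1.9²·134711/6375 = 76.283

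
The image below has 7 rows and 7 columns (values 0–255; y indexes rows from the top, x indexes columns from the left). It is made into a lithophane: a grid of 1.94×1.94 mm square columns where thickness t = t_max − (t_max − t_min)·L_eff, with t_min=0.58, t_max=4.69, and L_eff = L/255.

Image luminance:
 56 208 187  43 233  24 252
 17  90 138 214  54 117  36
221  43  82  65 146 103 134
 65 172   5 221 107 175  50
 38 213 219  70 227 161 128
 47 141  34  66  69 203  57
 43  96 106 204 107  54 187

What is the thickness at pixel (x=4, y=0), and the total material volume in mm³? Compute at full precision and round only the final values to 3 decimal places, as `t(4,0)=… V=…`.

t(4,0)=0.935 V=517.450

span = t_max - t_min = 4.69 - 0.58 = 4.110
L(4,0) = 233, L_eff = 233/255 = 0.913725
t(4,0) = 4.69 - 4.110·0.913725 = 0.935
Σt over all 7·7 pixels = 1168649/8500 ≈ 137.4881176
V = pitch²·Σt = 1.94²·1168649/8500 = 517.450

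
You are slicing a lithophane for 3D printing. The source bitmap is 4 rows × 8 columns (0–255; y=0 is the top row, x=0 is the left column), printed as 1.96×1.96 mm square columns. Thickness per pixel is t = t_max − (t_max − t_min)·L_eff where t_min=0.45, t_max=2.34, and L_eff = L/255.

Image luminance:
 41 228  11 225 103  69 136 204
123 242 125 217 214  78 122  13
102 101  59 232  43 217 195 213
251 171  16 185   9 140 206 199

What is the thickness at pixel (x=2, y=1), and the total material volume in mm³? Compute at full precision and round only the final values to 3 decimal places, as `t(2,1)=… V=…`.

t(2,1)=1.414 V=159.815

span = t_max - t_min = 2.34 - 0.45 = 1.890
L(2,1) = 125, L_eff = 125/255 = 0.490196
t(2,1) = 2.34 - 1.890·0.490196 = 1.414
Σt over all 4·8 pixels = 35361/850 ≈ 41.6011765
V = pitch²·Σt = 1.96²·35361/850 = 159.815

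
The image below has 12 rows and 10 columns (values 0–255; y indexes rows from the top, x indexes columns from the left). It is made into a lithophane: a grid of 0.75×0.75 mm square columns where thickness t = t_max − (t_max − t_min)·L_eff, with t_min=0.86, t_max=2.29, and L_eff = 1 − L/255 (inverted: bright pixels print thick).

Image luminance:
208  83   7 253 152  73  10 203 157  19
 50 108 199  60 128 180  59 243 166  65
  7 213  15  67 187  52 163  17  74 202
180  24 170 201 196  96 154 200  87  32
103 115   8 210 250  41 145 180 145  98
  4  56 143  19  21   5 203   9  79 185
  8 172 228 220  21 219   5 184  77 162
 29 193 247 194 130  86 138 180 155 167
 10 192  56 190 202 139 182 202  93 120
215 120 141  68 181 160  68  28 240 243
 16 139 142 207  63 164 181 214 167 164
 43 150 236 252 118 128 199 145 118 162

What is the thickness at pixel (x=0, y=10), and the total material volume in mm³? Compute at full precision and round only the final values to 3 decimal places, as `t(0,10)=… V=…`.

span = t_max - t_min = 2.29 - 0.86 = 1.430
L(0,10) = 16, L_eff = 1 - 16/255 = 0.937255 (inverted)
t(0,10) = 2.29 - 1.430·0.937255 = 0.950
Σt over all 12·10 pixels = 1210309/6375 ≈ 189.8523922
V = pitch²·Σt = 0.75²·1210309/6375 = 106.792

t(0,10)=0.950 V=106.792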